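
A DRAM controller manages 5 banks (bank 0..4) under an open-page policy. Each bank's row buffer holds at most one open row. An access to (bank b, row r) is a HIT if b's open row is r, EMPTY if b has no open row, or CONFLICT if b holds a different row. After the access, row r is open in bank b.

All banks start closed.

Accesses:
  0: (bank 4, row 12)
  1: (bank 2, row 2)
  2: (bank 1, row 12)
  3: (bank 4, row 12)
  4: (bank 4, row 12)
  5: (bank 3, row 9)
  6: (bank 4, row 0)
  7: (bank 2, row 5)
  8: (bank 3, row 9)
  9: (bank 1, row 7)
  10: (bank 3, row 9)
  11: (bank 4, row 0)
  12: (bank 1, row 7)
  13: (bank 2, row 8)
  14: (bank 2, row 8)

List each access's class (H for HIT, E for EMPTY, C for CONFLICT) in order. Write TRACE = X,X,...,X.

TRACE = E,E,E,H,H,E,C,C,H,C,H,H,H,C,H

0: bank 4 row 12 — prev None → EMPTY
1: bank 2 row 2 — prev None → EMPTY
2: bank 1 row 12 — prev None → EMPTY
3: bank 4 row 12 — prev 12 → HIT
4: bank 4 row 12 — prev 12 → HIT
5: bank 3 row 9 — prev None → EMPTY
6: bank 4 row 0 — prev 12 → CONFLICT
7: bank 2 row 5 — prev 2 → CONFLICT
8: bank 3 row 9 — prev 9 → HIT
9: bank 1 row 7 — prev 12 → CONFLICT
10: bank 3 row 9 — prev 9 → HIT
11: bank 4 row 0 — prev 0 → HIT
12: bank 1 row 7 — prev 7 → HIT
13: bank 2 row 8 — prev 5 → CONFLICT
14: bank 2 row 8 — prev 8 → HIT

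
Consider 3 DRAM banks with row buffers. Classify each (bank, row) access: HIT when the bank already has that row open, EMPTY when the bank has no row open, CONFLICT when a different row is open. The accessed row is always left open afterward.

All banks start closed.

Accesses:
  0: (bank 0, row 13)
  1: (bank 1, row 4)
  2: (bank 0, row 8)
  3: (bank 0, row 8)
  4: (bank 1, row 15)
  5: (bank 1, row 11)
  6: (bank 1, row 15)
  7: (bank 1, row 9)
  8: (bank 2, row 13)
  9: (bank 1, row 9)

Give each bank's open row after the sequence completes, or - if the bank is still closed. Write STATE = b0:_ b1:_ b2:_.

STATE = b0:8 b1:9 b2:13

#0 (0,13) E
#1 (1,4) E
#2 (0,8) C  (was 13)
#3 (0,8) H  (was 8)
#4 (1,15) C  (was 4)
#5 (1,11) C  (was 15)
#6 (1,15) C  (was 11)
#7 (1,9) C  (was 15)
#8 (2,13) E
#9 (1,9) H  (was 9)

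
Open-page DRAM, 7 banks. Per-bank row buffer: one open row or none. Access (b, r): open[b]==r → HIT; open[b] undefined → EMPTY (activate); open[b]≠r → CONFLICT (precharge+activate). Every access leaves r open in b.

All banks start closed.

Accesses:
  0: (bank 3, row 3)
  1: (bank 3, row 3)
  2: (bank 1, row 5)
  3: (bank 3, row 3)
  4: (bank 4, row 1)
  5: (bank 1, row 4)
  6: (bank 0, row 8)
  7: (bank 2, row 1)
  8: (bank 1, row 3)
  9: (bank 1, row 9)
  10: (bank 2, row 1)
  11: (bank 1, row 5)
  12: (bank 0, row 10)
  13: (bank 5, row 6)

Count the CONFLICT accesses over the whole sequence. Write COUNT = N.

  [0] b3 r3: no row ⇒ E
  [1] b3 r3: had r3 ⇒ H
  [2] b1 r5: no row ⇒ E
  [3] b3 r3: had r3 ⇒ H
  [4] b4 r1: no row ⇒ E
  [5] b1 r4: had r5 ⇒ C
  [6] b0 r8: no row ⇒ E
  [7] b2 r1: no row ⇒ E
  [8] b1 r3: had r4 ⇒ C
  [9] b1 r9: had r3 ⇒ C
  [10] b2 r1: had r1 ⇒ H
  [11] b1 r5: had r9 ⇒ C
  [12] b0 r10: had r8 ⇒ C
  [13] b5 r6: no row ⇒ E

COUNT = 5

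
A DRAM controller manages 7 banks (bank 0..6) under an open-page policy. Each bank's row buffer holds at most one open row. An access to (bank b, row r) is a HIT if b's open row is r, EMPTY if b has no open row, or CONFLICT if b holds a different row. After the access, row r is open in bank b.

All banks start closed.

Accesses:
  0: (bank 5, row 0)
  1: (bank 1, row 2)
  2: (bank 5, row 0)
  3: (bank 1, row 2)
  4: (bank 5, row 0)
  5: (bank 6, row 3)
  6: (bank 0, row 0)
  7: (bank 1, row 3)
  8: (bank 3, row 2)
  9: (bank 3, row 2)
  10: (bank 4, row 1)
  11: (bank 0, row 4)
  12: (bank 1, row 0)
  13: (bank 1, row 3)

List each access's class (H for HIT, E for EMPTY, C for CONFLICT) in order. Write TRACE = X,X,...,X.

TRACE = E,E,H,H,H,E,E,C,E,H,E,C,C,C

0: bank 5 row 0 — prev None → EMPTY
1: bank 1 row 2 — prev None → EMPTY
2: bank 5 row 0 — prev 0 → HIT
3: bank 1 row 2 — prev 2 → HIT
4: bank 5 row 0 — prev 0 → HIT
5: bank 6 row 3 — prev None → EMPTY
6: bank 0 row 0 — prev None → EMPTY
7: bank 1 row 3 — prev 2 → CONFLICT
8: bank 3 row 2 — prev None → EMPTY
9: bank 3 row 2 — prev 2 → HIT
10: bank 4 row 1 — prev None → EMPTY
11: bank 0 row 4 — prev 0 → CONFLICT
12: bank 1 row 0 — prev 3 → CONFLICT
13: bank 1 row 3 — prev 0 → CONFLICT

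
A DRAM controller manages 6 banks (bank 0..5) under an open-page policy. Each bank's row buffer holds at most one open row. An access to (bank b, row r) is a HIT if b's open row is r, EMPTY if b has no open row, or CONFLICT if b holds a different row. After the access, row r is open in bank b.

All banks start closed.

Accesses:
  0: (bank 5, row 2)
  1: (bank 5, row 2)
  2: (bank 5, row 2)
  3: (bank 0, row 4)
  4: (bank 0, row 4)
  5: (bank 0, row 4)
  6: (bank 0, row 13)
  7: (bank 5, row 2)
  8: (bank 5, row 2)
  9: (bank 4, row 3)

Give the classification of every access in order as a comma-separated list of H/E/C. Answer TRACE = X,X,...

step 0: bank5 None->2 [EMPTY]
step 1: bank5 2->2 [HIT]
step 2: bank5 2->2 [HIT]
step 3: bank0 None->4 [EMPTY]
step 4: bank0 4->4 [HIT]
step 5: bank0 4->4 [HIT]
step 6: bank0 4->13 [CONFLICT]
step 7: bank5 2->2 [HIT]
step 8: bank5 2->2 [HIT]
step 9: bank4 None->3 [EMPTY]

TRACE = E,H,H,E,H,H,C,H,H,E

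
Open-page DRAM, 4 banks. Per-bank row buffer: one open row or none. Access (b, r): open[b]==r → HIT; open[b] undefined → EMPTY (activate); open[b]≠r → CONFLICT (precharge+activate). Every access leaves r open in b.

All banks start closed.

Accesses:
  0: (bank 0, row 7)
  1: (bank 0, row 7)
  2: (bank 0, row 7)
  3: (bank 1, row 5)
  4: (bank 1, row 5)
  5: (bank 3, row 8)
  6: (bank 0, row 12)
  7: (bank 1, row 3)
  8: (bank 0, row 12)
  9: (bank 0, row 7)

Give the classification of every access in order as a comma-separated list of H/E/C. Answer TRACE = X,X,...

  [0] b0 r7: no row ⇒ E
  [1] b0 r7: had r7 ⇒ H
  [2] b0 r7: had r7 ⇒ H
  [3] b1 r5: no row ⇒ E
  [4] b1 r5: had r5 ⇒ H
  [5] b3 r8: no row ⇒ E
  [6] b0 r12: had r7 ⇒ C
  [7] b1 r3: had r5 ⇒ C
  [8] b0 r12: had r12 ⇒ H
  [9] b0 r7: had r12 ⇒ C

TRACE = E,H,H,E,H,E,C,C,H,C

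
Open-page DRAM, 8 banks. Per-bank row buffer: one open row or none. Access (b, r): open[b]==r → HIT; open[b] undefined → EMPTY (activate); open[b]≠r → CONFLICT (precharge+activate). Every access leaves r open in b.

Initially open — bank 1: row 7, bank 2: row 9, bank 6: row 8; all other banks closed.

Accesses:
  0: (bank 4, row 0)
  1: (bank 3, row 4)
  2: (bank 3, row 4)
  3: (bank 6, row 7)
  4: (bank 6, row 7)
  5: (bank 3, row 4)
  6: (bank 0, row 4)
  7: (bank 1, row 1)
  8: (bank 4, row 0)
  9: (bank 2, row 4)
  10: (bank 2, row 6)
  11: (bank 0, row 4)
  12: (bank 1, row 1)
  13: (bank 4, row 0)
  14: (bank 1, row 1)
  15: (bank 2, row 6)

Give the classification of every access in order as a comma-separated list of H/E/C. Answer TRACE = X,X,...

TRACE = E,E,H,C,H,H,E,C,H,C,C,H,H,H,H,H

step 0: bank4 None->0 [EMPTY]
step 1: bank3 None->4 [EMPTY]
step 2: bank3 4->4 [HIT]
step 3: bank6 8->7 [CONFLICT]
step 4: bank6 7->7 [HIT]
step 5: bank3 4->4 [HIT]
step 6: bank0 None->4 [EMPTY]
step 7: bank1 7->1 [CONFLICT]
step 8: bank4 0->0 [HIT]
step 9: bank2 9->4 [CONFLICT]
step 10: bank2 4->6 [CONFLICT]
step 11: bank0 4->4 [HIT]
step 12: bank1 1->1 [HIT]
step 13: bank4 0->0 [HIT]
step 14: bank1 1->1 [HIT]
step 15: bank2 6->6 [HIT]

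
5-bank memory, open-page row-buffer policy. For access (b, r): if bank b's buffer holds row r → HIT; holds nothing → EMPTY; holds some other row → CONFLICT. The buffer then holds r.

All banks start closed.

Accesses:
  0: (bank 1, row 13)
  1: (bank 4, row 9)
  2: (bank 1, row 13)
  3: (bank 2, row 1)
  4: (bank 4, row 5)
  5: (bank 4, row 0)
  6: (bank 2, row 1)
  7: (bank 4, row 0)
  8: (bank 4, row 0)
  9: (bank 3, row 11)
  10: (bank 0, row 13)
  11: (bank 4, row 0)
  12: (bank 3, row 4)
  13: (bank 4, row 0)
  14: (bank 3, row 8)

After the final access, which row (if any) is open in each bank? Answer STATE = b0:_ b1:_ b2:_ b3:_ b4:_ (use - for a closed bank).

step 0: bank1 None->13 [EMPTY]
step 1: bank4 None->9 [EMPTY]
step 2: bank1 13->13 [HIT]
step 3: bank2 None->1 [EMPTY]
step 4: bank4 9->5 [CONFLICT]
step 5: bank4 5->0 [CONFLICT]
step 6: bank2 1->1 [HIT]
step 7: bank4 0->0 [HIT]
step 8: bank4 0->0 [HIT]
step 9: bank3 None->11 [EMPTY]
step 10: bank0 None->13 [EMPTY]
step 11: bank4 0->0 [HIT]
step 12: bank3 11->4 [CONFLICT]
step 13: bank4 0->0 [HIT]
step 14: bank3 4->8 [CONFLICT]

STATE = b0:13 b1:13 b2:1 b3:8 b4:0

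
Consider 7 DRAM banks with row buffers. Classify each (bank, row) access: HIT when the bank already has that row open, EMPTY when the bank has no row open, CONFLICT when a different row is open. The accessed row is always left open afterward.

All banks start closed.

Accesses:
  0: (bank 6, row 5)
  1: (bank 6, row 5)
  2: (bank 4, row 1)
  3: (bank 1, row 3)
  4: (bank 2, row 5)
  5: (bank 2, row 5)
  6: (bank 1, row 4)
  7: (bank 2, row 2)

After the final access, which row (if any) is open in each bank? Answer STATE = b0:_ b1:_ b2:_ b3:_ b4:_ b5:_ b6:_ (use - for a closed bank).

STATE = b0:- b1:4 b2:2 b3:- b4:1 b5:- b6:5

0: bank 6 row 5 — prev None → EMPTY
1: bank 6 row 5 — prev 5 → HIT
2: bank 4 row 1 — prev None → EMPTY
3: bank 1 row 3 — prev None → EMPTY
4: bank 2 row 5 — prev None → EMPTY
5: bank 2 row 5 — prev 5 → HIT
6: bank 1 row 4 — prev 3 → CONFLICT
7: bank 2 row 2 — prev 5 → CONFLICT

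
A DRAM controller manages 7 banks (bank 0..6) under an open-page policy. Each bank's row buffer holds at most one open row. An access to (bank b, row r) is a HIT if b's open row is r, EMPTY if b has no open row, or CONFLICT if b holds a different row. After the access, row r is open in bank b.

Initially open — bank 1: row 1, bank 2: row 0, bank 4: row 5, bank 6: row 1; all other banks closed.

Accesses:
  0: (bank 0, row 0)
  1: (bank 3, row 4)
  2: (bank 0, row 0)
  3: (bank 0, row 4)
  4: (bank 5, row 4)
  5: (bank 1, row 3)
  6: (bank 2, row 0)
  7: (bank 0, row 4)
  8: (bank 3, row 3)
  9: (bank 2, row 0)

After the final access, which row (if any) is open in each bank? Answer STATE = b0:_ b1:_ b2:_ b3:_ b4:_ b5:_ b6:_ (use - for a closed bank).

  [0] b0 r0: no row ⇒ E
  [1] b3 r4: no row ⇒ E
  [2] b0 r0: had r0 ⇒ H
  [3] b0 r4: had r0 ⇒ C
  [4] b5 r4: no row ⇒ E
  [5] b1 r3: had r1 ⇒ C
  [6] b2 r0: had r0 ⇒ H
  [7] b0 r4: had r4 ⇒ H
  [8] b3 r3: had r4 ⇒ C
  [9] b2 r0: had r0 ⇒ H

STATE = b0:4 b1:3 b2:0 b3:3 b4:5 b5:4 b6:1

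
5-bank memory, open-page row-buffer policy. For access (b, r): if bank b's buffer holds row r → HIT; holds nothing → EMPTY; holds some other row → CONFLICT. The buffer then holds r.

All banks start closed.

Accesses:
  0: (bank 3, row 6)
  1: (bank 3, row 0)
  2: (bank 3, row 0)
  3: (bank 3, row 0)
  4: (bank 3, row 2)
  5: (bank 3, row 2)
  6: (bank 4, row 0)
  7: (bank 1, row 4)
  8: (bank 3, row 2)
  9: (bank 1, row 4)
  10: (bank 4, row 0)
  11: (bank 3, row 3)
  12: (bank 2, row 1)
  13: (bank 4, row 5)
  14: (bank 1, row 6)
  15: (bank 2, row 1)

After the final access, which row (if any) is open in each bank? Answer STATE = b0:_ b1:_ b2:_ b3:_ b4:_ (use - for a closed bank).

0: bank 3 row 6 — prev None → EMPTY
1: bank 3 row 0 — prev 6 → CONFLICT
2: bank 3 row 0 — prev 0 → HIT
3: bank 3 row 0 — prev 0 → HIT
4: bank 3 row 2 — prev 0 → CONFLICT
5: bank 3 row 2 — prev 2 → HIT
6: bank 4 row 0 — prev None → EMPTY
7: bank 1 row 4 — prev None → EMPTY
8: bank 3 row 2 — prev 2 → HIT
9: bank 1 row 4 — prev 4 → HIT
10: bank 4 row 0 — prev 0 → HIT
11: bank 3 row 3 — prev 2 → CONFLICT
12: bank 2 row 1 — prev None → EMPTY
13: bank 4 row 5 — prev 0 → CONFLICT
14: bank 1 row 6 — prev 4 → CONFLICT
15: bank 2 row 1 — prev 1 → HIT

STATE = b0:- b1:6 b2:1 b3:3 b4:5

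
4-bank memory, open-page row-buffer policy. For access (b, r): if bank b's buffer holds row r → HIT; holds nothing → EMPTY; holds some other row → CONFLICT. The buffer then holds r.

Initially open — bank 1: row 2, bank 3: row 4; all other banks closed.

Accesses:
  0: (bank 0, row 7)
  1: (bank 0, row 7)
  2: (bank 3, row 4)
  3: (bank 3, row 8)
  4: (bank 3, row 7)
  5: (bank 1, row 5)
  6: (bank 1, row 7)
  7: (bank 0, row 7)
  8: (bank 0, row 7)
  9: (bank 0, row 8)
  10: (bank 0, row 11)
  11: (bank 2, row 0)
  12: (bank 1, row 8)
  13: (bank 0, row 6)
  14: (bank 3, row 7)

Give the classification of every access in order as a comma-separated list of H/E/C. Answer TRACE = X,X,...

TRACE = E,H,H,C,C,C,C,H,H,C,C,E,C,C,H

#0 (0,7) E
#1 (0,7) H  (was 7)
#2 (3,4) H  (was 4)
#3 (3,8) C  (was 4)
#4 (3,7) C  (was 8)
#5 (1,5) C  (was 2)
#6 (1,7) C  (was 5)
#7 (0,7) H  (was 7)
#8 (0,7) H  (was 7)
#9 (0,8) C  (was 7)
#10 (0,11) C  (was 8)
#11 (2,0) E
#12 (1,8) C  (was 7)
#13 (0,6) C  (was 11)
#14 (3,7) H  (was 7)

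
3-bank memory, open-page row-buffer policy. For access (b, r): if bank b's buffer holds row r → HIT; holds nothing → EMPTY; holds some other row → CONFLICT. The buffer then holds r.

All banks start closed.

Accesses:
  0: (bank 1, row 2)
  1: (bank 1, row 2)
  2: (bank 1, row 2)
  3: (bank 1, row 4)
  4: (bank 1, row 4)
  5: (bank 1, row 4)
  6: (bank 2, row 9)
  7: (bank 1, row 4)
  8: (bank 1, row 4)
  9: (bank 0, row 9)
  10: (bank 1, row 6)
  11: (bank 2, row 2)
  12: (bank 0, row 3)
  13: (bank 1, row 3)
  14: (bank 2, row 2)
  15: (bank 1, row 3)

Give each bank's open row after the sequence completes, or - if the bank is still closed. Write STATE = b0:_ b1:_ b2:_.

  [0] b1 r2: no row ⇒ E
  [1] b1 r2: had r2 ⇒ H
  [2] b1 r2: had r2 ⇒ H
  [3] b1 r4: had r2 ⇒ C
  [4] b1 r4: had r4 ⇒ H
  [5] b1 r4: had r4 ⇒ H
  [6] b2 r9: no row ⇒ E
  [7] b1 r4: had r4 ⇒ H
  [8] b1 r4: had r4 ⇒ H
  [9] b0 r9: no row ⇒ E
  [10] b1 r6: had r4 ⇒ C
  [11] b2 r2: had r9 ⇒ C
  [12] b0 r3: had r9 ⇒ C
  [13] b1 r3: had r6 ⇒ C
  [14] b2 r2: had r2 ⇒ H
  [15] b1 r3: had r3 ⇒ H

STATE = b0:3 b1:3 b2:2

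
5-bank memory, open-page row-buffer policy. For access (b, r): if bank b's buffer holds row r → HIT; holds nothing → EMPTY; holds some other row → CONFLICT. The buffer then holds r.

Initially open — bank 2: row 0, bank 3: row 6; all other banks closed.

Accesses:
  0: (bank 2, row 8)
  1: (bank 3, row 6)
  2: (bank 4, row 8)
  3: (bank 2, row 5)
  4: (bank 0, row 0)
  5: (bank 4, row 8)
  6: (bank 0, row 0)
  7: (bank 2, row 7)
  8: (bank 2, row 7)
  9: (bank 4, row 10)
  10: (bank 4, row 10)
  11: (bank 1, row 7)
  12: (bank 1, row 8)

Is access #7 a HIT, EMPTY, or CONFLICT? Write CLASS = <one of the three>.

#0 (2,8) C  (was 0)
#1 (3,6) H  (was 6)
#2 (4,8) E
#3 (2,5) C  (was 8)
#4 (0,0) E
#5 (4,8) H  (was 8)
#6 (0,0) H  (was 0)
#7 (2,7) C  (was 5)
#8 (2,7) H  (was 7)
#9 (4,10) C  (was 8)
#10 (4,10) H  (was 10)
#11 (1,7) E
#12 (1,8) C  (was 7)

CLASS = CONFLICT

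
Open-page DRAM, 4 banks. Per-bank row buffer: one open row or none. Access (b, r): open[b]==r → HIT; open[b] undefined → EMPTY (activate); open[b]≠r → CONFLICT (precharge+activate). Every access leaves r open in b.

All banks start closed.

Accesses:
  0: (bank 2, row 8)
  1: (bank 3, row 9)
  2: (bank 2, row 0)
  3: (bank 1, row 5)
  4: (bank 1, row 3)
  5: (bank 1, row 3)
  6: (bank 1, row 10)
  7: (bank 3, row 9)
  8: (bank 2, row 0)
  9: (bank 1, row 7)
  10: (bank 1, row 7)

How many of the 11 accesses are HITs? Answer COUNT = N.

COUNT = 4

0: bank 2 row 8 — prev None → EMPTY
1: bank 3 row 9 — prev None → EMPTY
2: bank 2 row 0 — prev 8 → CONFLICT
3: bank 1 row 5 — prev None → EMPTY
4: bank 1 row 3 — prev 5 → CONFLICT
5: bank 1 row 3 — prev 3 → HIT
6: bank 1 row 10 — prev 3 → CONFLICT
7: bank 3 row 9 — prev 9 → HIT
8: bank 2 row 0 — prev 0 → HIT
9: bank 1 row 7 — prev 10 → CONFLICT
10: bank 1 row 7 — prev 7 → HIT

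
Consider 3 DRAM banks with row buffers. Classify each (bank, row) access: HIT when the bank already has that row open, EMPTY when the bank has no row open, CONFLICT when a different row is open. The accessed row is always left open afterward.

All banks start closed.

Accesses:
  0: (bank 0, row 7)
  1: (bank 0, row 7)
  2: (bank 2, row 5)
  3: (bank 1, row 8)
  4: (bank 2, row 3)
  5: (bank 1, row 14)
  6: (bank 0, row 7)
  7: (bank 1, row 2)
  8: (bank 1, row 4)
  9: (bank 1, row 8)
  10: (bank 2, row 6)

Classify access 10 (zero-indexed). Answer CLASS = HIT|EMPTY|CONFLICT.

CLASS = CONFLICT

#0 (0,7) E
#1 (0,7) H  (was 7)
#2 (2,5) E
#3 (1,8) E
#4 (2,3) C  (was 5)
#5 (1,14) C  (was 8)
#6 (0,7) H  (was 7)
#7 (1,2) C  (was 14)
#8 (1,4) C  (was 2)
#9 (1,8) C  (was 4)
#10 (2,6) C  (was 3)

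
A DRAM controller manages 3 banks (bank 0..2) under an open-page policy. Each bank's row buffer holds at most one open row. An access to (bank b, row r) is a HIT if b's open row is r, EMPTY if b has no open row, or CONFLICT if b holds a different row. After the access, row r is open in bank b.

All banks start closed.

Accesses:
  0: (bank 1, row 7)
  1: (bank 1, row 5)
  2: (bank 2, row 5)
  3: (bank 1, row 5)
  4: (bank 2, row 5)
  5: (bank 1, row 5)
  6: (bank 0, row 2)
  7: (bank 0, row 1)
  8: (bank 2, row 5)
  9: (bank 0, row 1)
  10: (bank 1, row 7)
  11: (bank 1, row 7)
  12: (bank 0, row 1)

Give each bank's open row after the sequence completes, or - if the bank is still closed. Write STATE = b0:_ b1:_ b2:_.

STATE = b0:1 b1:7 b2:5

0: bank 1 row 7 — prev None → EMPTY
1: bank 1 row 5 — prev 7 → CONFLICT
2: bank 2 row 5 — prev None → EMPTY
3: bank 1 row 5 — prev 5 → HIT
4: bank 2 row 5 — prev 5 → HIT
5: bank 1 row 5 — prev 5 → HIT
6: bank 0 row 2 — prev None → EMPTY
7: bank 0 row 1 — prev 2 → CONFLICT
8: bank 2 row 5 — prev 5 → HIT
9: bank 0 row 1 — prev 1 → HIT
10: bank 1 row 7 — prev 5 → CONFLICT
11: bank 1 row 7 — prev 7 → HIT
12: bank 0 row 1 — prev 1 → HIT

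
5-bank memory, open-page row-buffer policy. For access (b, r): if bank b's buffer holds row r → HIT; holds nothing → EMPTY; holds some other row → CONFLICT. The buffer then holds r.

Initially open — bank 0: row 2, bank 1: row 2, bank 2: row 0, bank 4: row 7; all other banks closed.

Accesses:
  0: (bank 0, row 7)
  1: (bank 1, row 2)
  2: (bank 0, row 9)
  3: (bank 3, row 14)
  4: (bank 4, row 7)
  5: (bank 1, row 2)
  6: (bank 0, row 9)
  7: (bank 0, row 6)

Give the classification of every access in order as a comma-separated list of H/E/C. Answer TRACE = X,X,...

step 0: bank0 2->7 [CONFLICT]
step 1: bank1 2->2 [HIT]
step 2: bank0 7->9 [CONFLICT]
step 3: bank3 None->14 [EMPTY]
step 4: bank4 7->7 [HIT]
step 5: bank1 2->2 [HIT]
step 6: bank0 9->9 [HIT]
step 7: bank0 9->6 [CONFLICT]

TRACE = C,H,C,E,H,H,H,C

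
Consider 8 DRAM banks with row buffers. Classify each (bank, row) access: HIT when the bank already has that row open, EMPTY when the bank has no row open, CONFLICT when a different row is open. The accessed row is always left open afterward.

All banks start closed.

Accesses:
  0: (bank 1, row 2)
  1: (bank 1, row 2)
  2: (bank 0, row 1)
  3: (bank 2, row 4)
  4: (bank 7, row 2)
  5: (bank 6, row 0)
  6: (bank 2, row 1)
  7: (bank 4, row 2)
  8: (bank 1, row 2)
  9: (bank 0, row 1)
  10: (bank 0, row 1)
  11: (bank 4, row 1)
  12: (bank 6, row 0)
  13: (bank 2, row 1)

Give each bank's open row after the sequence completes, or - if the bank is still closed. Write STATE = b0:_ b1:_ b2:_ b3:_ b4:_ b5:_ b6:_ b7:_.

  [0] b1 r2: no row ⇒ E
  [1] b1 r2: had r2 ⇒ H
  [2] b0 r1: no row ⇒ E
  [3] b2 r4: no row ⇒ E
  [4] b7 r2: no row ⇒ E
  [5] b6 r0: no row ⇒ E
  [6] b2 r1: had r4 ⇒ C
  [7] b4 r2: no row ⇒ E
  [8] b1 r2: had r2 ⇒ H
  [9] b0 r1: had r1 ⇒ H
  [10] b0 r1: had r1 ⇒ H
  [11] b4 r1: had r2 ⇒ C
  [12] b6 r0: had r0 ⇒ H
  [13] b2 r1: had r1 ⇒ H

STATE = b0:1 b1:2 b2:1 b3:- b4:1 b5:- b6:0 b7:2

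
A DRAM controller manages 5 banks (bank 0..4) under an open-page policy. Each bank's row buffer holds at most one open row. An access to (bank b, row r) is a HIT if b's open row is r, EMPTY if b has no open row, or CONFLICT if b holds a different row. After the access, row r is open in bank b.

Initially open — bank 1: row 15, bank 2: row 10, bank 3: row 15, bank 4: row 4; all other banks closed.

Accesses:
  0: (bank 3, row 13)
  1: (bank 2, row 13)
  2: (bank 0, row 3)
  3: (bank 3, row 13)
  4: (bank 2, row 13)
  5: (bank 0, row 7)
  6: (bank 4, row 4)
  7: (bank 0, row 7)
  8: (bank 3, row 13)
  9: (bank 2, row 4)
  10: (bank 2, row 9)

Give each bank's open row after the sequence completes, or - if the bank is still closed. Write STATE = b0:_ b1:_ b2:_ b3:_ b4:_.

0: bank 3 row 13 — prev 15 → CONFLICT
1: bank 2 row 13 — prev 10 → CONFLICT
2: bank 0 row 3 — prev None → EMPTY
3: bank 3 row 13 — prev 13 → HIT
4: bank 2 row 13 — prev 13 → HIT
5: bank 0 row 7 — prev 3 → CONFLICT
6: bank 4 row 4 — prev 4 → HIT
7: bank 0 row 7 — prev 7 → HIT
8: bank 3 row 13 — prev 13 → HIT
9: bank 2 row 4 — prev 13 → CONFLICT
10: bank 2 row 9 — prev 4 → CONFLICT

STATE = b0:7 b1:15 b2:9 b3:13 b4:4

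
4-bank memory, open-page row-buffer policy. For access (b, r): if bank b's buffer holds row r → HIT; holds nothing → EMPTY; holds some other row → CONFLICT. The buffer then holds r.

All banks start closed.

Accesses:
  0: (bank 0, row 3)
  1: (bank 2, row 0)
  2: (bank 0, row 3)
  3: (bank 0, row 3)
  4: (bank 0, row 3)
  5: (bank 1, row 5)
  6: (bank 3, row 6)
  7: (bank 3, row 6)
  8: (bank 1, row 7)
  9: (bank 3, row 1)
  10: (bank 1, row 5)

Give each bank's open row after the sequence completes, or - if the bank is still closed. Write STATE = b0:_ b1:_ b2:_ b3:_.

step 0: bank0 None->3 [EMPTY]
step 1: bank2 None->0 [EMPTY]
step 2: bank0 3->3 [HIT]
step 3: bank0 3->3 [HIT]
step 4: bank0 3->3 [HIT]
step 5: bank1 None->5 [EMPTY]
step 6: bank3 None->6 [EMPTY]
step 7: bank3 6->6 [HIT]
step 8: bank1 5->7 [CONFLICT]
step 9: bank3 6->1 [CONFLICT]
step 10: bank1 7->5 [CONFLICT]

STATE = b0:3 b1:5 b2:0 b3:1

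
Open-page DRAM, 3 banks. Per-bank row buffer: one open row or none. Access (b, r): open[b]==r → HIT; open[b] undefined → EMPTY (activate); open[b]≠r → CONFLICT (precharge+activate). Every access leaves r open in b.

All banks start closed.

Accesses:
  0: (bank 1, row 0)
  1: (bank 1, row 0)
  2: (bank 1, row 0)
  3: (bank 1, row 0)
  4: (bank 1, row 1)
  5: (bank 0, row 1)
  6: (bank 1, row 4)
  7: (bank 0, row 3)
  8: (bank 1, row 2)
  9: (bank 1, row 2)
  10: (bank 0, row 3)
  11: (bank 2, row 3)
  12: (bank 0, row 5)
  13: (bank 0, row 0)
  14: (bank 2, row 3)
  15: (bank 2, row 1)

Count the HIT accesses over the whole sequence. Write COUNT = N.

0: bank 1 row 0 — prev None → EMPTY
1: bank 1 row 0 — prev 0 → HIT
2: bank 1 row 0 — prev 0 → HIT
3: bank 1 row 0 — prev 0 → HIT
4: bank 1 row 1 — prev 0 → CONFLICT
5: bank 0 row 1 — prev None → EMPTY
6: bank 1 row 4 — prev 1 → CONFLICT
7: bank 0 row 3 — prev 1 → CONFLICT
8: bank 1 row 2 — prev 4 → CONFLICT
9: bank 1 row 2 — prev 2 → HIT
10: bank 0 row 3 — prev 3 → HIT
11: bank 2 row 3 — prev None → EMPTY
12: bank 0 row 5 — prev 3 → CONFLICT
13: bank 0 row 0 — prev 5 → CONFLICT
14: bank 2 row 3 — prev 3 → HIT
15: bank 2 row 1 — prev 3 → CONFLICT

COUNT = 6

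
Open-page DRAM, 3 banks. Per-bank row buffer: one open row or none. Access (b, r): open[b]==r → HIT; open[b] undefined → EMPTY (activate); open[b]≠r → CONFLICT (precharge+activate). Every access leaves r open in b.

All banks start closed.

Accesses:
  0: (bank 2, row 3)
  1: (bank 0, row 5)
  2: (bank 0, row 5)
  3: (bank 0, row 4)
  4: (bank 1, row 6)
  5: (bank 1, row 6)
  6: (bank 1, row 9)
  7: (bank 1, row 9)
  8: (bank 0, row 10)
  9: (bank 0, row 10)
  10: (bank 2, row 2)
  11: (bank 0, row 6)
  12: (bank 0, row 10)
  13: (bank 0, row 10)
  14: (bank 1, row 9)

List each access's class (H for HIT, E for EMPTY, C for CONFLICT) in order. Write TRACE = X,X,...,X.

#0 (2,3) E
#1 (0,5) E
#2 (0,5) H  (was 5)
#3 (0,4) C  (was 5)
#4 (1,6) E
#5 (1,6) H  (was 6)
#6 (1,9) C  (was 6)
#7 (1,9) H  (was 9)
#8 (0,10) C  (was 4)
#9 (0,10) H  (was 10)
#10 (2,2) C  (was 3)
#11 (0,6) C  (was 10)
#12 (0,10) C  (was 6)
#13 (0,10) H  (was 10)
#14 (1,9) H  (was 9)

TRACE = E,E,H,C,E,H,C,H,C,H,C,C,C,H,H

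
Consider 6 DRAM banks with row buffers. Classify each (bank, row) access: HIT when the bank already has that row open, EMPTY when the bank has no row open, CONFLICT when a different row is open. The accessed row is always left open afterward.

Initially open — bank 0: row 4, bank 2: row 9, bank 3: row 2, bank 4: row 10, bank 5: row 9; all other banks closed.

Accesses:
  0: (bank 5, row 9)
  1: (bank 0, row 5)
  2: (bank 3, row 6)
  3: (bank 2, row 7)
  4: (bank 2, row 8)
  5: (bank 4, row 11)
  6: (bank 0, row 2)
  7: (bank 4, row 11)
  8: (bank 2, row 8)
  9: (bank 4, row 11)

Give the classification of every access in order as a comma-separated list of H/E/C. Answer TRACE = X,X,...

TRACE = H,C,C,C,C,C,C,H,H,H

0: bank 5 row 9 — prev 9 → HIT
1: bank 0 row 5 — prev 4 → CONFLICT
2: bank 3 row 6 — prev 2 → CONFLICT
3: bank 2 row 7 — prev 9 → CONFLICT
4: bank 2 row 8 — prev 7 → CONFLICT
5: bank 4 row 11 — prev 10 → CONFLICT
6: bank 0 row 2 — prev 5 → CONFLICT
7: bank 4 row 11 — prev 11 → HIT
8: bank 2 row 8 — prev 8 → HIT
9: bank 4 row 11 — prev 11 → HIT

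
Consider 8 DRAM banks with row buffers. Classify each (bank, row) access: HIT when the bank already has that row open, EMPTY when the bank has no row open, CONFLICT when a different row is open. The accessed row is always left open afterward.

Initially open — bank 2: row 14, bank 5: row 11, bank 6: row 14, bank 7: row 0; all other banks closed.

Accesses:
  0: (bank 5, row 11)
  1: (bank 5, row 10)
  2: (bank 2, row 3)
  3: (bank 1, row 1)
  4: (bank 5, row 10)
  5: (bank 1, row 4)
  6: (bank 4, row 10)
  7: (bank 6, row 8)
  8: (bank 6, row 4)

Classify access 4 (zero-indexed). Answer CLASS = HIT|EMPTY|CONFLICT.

CLASS = HIT

  [0] b5 r11: had r11 ⇒ H
  [1] b5 r10: had r11 ⇒ C
  [2] b2 r3: had r14 ⇒ C
  [3] b1 r1: no row ⇒ E
  [4] b5 r10: had r10 ⇒ H
  [5] b1 r4: had r1 ⇒ C
  [6] b4 r10: no row ⇒ E
  [7] b6 r8: had r14 ⇒ C
  [8] b6 r4: had r8 ⇒ C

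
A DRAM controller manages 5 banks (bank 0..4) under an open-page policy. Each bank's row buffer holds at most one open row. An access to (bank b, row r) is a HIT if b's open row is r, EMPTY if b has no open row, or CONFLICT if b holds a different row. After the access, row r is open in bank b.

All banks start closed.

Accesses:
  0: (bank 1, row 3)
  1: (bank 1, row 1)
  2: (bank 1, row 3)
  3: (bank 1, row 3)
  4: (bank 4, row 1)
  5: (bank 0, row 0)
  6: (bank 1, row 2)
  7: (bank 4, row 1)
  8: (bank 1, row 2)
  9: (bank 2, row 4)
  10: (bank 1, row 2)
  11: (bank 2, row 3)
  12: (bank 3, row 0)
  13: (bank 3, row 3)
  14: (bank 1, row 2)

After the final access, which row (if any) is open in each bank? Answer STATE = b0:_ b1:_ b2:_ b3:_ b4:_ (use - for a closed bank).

step 0: bank1 None->3 [EMPTY]
step 1: bank1 3->1 [CONFLICT]
step 2: bank1 1->3 [CONFLICT]
step 3: bank1 3->3 [HIT]
step 4: bank4 None->1 [EMPTY]
step 5: bank0 None->0 [EMPTY]
step 6: bank1 3->2 [CONFLICT]
step 7: bank4 1->1 [HIT]
step 8: bank1 2->2 [HIT]
step 9: bank2 None->4 [EMPTY]
step 10: bank1 2->2 [HIT]
step 11: bank2 4->3 [CONFLICT]
step 12: bank3 None->0 [EMPTY]
step 13: bank3 0->3 [CONFLICT]
step 14: bank1 2->2 [HIT]

STATE = b0:0 b1:2 b2:3 b3:3 b4:1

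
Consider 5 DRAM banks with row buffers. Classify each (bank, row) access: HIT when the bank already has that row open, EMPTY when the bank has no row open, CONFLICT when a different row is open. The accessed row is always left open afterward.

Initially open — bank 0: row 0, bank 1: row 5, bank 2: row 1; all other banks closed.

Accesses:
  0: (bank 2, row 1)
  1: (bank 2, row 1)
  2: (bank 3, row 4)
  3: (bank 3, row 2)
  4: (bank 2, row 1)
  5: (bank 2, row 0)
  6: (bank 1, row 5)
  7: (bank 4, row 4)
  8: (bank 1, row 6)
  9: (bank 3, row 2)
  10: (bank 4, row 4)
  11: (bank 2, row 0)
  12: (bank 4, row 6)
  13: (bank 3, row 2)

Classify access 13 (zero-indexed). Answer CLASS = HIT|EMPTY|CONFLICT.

step 0: bank2 1->1 [HIT]
step 1: bank2 1->1 [HIT]
step 2: bank3 None->4 [EMPTY]
step 3: bank3 4->2 [CONFLICT]
step 4: bank2 1->1 [HIT]
step 5: bank2 1->0 [CONFLICT]
step 6: bank1 5->5 [HIT]
step 7: bank4 None->4 [EMPTY]
step 8: bank1 5->6 [CONFLICT]
step 9: bank3 2->2 [HIT]
step 10: bank4 4->4 [HIT]
step 11: bank2 0->0 [HIT]
step 12: bank4 4->6 [CONFLICT]
step 13: bank3 2->2 [HIT]

CLASS = HIT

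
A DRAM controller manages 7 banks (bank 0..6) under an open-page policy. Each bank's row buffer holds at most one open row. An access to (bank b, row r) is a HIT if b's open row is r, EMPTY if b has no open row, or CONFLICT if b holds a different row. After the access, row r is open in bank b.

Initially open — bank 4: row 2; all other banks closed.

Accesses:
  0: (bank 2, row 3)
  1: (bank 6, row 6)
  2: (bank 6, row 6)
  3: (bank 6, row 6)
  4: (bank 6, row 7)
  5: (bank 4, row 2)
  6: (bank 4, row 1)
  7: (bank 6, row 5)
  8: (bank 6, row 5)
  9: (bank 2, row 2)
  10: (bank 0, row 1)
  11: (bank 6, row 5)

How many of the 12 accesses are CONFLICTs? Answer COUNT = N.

#0 (2,3) E
#1 (6,6) E
#2 (6,6) H  (was 6)
#3 (6,6) H  (was 6)
#4 (6,7) C  (was 6)
#5 (4,2) H  (was 2)
#6 (4,1) C  (was 2)
#7 (6,5) C  (was 7)
#8 (6,5) H  (was 5)
#9 (2,2) C  (was 3)
#10 (0,1) E
#11 (6,5) H  (was 5)

COUNT = 4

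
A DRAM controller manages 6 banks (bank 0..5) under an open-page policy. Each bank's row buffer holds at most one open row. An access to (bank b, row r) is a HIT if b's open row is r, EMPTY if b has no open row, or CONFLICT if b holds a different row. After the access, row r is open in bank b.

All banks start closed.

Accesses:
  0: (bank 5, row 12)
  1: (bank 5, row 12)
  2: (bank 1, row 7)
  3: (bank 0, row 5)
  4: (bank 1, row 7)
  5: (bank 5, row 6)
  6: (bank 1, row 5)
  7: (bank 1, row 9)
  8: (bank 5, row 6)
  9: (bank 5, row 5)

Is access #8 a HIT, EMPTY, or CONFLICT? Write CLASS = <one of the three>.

CLASS = HIT

0: bank 5 row 12 — prev None → EMPTY
1: bank 5 row 12 — prev 12 → HIT
2: bank 1 row 7 — prev None → EMPTY
3: bank 0 row 5 — prev None → EMPTY
4: bank 1 row 7 — prev 7 → HIT
5: bank 5 row 6 — prev 12 → CONFLICT
6: bank 1 row 5 — prev 7 → CONFLICT
7: bank 1 row 9 — prev 5 → CONFLICT
8: bank 5 row 6 — prev 6 → HIT
9: bank 5 row 5 — prev 6 → CONFLICT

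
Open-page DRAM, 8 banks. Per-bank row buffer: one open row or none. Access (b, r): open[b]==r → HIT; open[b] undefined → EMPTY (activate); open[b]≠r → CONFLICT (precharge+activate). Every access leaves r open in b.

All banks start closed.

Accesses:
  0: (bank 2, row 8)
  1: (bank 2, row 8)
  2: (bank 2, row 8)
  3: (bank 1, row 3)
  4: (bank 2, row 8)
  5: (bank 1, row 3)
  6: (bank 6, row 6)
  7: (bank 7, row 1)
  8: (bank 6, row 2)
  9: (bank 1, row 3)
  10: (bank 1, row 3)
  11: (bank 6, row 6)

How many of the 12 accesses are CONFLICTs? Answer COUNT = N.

#0 (2,8) E
#1 (2,8) H  (was 8)
#2 (2,8) H  (was 8)
#3 (1,3) E
#4 (2,8) H  (was 8)
#5 (1,3) H  (was 3)
#6 (6,6) E
#7 (7,1) E
#8 (6,2) C  (was 6)
#9 (1,3) H  (was 3)
#10 (1,3) H  (was 3)
#11 (6,6) C  (was 2)

COUNT = 2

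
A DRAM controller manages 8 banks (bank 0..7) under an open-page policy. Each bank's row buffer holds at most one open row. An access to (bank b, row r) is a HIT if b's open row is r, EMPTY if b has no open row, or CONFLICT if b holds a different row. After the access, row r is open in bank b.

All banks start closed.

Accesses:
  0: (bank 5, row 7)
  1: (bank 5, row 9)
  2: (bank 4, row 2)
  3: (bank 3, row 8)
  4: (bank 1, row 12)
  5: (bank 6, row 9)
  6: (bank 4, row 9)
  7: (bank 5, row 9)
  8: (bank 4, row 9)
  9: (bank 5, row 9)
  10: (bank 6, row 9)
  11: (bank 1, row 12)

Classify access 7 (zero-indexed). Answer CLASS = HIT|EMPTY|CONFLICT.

#0 (5,7) E
#1 (5,9) C  (was 7)
#2 (4,2) E
#3 (3,8) E
#4 (1,12) E
#5 (6,9) E
#6 (4,9) C  (was 2)
#7 (5,9) H  (was 9)
#8 (4,9) H  (was 9)
#9 (5,9) H  (was 9)
#10 (6,9) H  (was 9)
#11 (1,12) H  (was 12)

CLASS = HIT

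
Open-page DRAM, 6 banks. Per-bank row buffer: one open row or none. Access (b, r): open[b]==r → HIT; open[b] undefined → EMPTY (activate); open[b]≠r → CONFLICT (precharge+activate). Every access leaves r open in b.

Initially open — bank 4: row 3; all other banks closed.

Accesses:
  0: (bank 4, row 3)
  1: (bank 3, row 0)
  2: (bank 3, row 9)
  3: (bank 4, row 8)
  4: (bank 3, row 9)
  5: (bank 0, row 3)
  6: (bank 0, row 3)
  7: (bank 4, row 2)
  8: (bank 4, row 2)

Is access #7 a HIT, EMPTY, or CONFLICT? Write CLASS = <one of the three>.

step 0: bank4 3->3 [HIT]
step 1: bank3 None->0 [EMPTY]
step 2: bank3 0->9 [CONFLICT]
step 3: bank4 3->8 [CONFLICT]
step 4: bank3 9->9 [HIT]
step 5: bank0 None->3 [EMPTY]
step 6: bank0 3->3 [HIT]
step 7: bank4 8->2 [CONFLICT]
step 8: bank4 2->2 [HIT]

CLASS = CONFLICT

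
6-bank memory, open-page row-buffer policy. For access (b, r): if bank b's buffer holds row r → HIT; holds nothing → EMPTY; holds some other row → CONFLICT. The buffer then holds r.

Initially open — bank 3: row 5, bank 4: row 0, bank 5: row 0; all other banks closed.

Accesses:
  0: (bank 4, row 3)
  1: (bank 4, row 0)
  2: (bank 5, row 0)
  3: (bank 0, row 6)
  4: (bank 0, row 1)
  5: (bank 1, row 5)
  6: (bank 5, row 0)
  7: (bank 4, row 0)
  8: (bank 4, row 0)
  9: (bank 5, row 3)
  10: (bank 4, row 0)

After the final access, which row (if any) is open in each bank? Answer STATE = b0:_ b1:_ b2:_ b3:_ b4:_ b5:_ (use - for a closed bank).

  [0] b4 r3: had r0 ⇒ C
  [1] b4 r0: had r3 ⇒ C
  [2] b5 r0: had r0 ⇒ H
  [3] b0 r6: no row ⇒ E
  [4] b0 r1: had r6 ⇒ C
  [5] b1 r5: no row ⇒ E
  [6] b5 r0: had r0 ⇒ H
  [7] b4 r0: had r0 ⇒ H
  [8] b4 r0: had r0 ⇒ H
  [9] b5 r3: had r0 ⇒ C
  [10] b4 r0: had r0 ⇒ H

STATE = b0:1 b1:5 b2:- b3:5 b4:0 b5:3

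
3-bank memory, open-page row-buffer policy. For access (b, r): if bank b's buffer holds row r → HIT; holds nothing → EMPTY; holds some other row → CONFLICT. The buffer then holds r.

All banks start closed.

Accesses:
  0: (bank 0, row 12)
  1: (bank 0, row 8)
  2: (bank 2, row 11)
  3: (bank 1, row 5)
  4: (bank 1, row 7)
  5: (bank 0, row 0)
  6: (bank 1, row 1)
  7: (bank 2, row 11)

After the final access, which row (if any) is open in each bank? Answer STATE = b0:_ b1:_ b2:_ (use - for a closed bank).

0: bank 0 row 12 — prev None → EMPTY
1: bank 0 row 8 — prev 12 → CONFLICT
2: bank 2 row 11 — prev None → EMPTY
3: bank 1 row 5 — prev None → EMPTY
4: bank 1 row 7 — prev 5 → CONFLICT
5: bank 0 row 0 — prev 8 → CONFLICT
6: bank 1 row 1 — prev 7 → CONFLICT
7: bank 2 row 11 — prev 11 → HIT

STATE = b0:0 b1:1 b2:11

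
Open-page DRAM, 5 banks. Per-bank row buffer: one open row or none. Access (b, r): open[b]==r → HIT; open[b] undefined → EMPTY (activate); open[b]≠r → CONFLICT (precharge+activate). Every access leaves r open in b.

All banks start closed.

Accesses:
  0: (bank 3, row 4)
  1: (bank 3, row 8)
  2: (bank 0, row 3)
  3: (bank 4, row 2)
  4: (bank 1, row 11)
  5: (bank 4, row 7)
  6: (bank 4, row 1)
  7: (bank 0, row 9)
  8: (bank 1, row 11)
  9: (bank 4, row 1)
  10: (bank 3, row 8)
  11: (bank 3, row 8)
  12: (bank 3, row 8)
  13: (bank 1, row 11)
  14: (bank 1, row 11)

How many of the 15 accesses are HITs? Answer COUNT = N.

COUNT = 7

  [0] b3 r4: no row ⇒ E
  [1] b3 r8: had r4 ⇒ C
  [2] b0 r3: no row ⇒ E
  [3] b4 r2: no row ⇒ E
  [4] b1 r11: no row ⇒ E
  [5] b4 r7: had r2 ⇒ C
  [6] b4 r1: had r7 ⇒ C
  [7] b0 r9: had r3 ⇒ C
  [8] b1 r11: had r11 ⇒ H
  [9] b4 r1: had r1 ⇒ H
  [10] b3 r8: had r8 ⇒ H
  [11] b3 r8: had r8 ⇒ H
  [12] b3 r8: had r8 ⇒ H
  [13] b1 r11: had r11 ⇒ H
  [14] b1 r11: had r11 ⇒ H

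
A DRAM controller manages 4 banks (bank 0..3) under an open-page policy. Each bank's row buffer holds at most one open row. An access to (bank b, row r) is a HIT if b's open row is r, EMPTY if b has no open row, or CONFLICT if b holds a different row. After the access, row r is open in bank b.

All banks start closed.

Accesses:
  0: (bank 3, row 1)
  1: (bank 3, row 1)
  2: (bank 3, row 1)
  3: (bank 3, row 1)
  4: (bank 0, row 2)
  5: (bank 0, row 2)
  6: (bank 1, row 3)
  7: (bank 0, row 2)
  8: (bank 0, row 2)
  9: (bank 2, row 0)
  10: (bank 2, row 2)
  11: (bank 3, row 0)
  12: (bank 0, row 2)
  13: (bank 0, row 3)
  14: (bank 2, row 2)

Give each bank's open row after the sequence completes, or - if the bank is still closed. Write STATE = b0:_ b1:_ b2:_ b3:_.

#0 (3,1) E
#1 (3,1) H  (was 1)
#2 (3,1) H  (was 1)
#3 (3,1) H  (was 1)
#4 (0,2) E
#5 (0,2) H  (was 2)
#6 (1,3) E
#7 (0,2) H  (was 2)
#8 (0,2) H  (was 2)
#9 (2,0) E
#10 (2,2) C  (was 0)
#11 (3,0) C  (was 1)
#12 (0,2) H  (was 2)
#13 (0,3) C  (was 2)
#14 (2,2) H  (was 2)

STATE = b0:3 b1:3 b2:2 b3:0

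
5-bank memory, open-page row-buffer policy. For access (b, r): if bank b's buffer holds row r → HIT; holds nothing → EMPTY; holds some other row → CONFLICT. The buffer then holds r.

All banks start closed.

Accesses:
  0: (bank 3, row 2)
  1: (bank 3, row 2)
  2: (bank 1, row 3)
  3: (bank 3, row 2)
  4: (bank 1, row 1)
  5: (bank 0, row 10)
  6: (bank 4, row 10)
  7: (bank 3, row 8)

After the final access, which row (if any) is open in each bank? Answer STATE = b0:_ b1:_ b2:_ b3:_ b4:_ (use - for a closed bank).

STATE = b0:10 b1:1 b2:- b3:8 b4:10

step 0: bank3 None->2 [EMPTY]
step 1: bank3 2->2 [HIT]
step 2: bank1 None->3 [EMPTY]
step 3: bank3 2->2 [HIT]
step 4: bank1 3->1 [CONFLICT]
step 5: bank0 None->10 [EMPTY]
step 6: bank4 None->10 [EMPTY]
step 7: bank3 2->8 [CONFLICT]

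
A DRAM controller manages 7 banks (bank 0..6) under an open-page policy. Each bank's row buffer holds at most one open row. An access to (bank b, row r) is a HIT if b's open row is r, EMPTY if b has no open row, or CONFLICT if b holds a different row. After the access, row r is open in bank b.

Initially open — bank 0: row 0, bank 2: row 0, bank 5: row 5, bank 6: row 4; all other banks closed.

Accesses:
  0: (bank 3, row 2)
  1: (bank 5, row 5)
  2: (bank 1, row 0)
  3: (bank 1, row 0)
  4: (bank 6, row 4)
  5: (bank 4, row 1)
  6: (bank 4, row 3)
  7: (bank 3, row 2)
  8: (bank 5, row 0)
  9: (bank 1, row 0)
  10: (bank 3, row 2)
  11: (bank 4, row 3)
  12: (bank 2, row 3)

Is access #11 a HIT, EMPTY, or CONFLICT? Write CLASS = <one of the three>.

#0 (3,2) E
#1 (5,5) H  (was 5)
#2 (1,0) E
#3 (1,0) H  (was 0)
#4 (6,4) H  (was 4)
#5 (4,1) E
#6 (4,3) C  (was 1)
#7 (3,2) H  (was 2)
#8 (5,0) C  (was 5)
#9 (1,0) H  (was 0)
#10 (3,2) H  (was 2)
#11 (4,3) H  (was 3)
#12 (2,3) C  (was 0)

CLASS = HIT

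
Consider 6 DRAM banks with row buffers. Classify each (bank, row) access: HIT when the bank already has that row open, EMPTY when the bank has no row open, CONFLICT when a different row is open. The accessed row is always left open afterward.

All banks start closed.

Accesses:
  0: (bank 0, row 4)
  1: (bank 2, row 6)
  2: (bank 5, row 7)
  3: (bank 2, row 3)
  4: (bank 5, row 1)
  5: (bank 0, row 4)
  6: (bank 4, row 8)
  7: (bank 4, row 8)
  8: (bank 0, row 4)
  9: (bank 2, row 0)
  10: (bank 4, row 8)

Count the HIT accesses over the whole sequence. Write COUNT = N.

COUNT = 4

#0 (0,4) E
#1 (2,6) E
#2 (5,7) E
#3 (2,3) C  (was 6)
#4 (5,1) C  (was 7)
#5 (0,4) H  (was 4)
#6 (4,8) E
#7 (4,8) H  (was 8)
#8 (0,4) H  (was 4)
#9 (2,0) C  (was 3)
#10 (4,8) H  (was 8)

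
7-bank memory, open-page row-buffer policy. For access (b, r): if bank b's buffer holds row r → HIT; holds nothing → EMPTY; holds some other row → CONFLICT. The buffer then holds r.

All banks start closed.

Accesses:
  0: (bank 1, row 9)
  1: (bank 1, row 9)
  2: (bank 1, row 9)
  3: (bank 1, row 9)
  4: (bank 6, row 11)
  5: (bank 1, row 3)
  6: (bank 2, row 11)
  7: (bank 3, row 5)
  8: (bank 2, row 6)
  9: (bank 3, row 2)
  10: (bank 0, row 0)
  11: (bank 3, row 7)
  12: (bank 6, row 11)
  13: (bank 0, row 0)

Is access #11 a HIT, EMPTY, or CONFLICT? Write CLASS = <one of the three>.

CLASS = CONFLICT

step 0: bank1 None->9 [EMPTY]
step 1: bank1 9->9 [HIT]
step 2: bank1 9->9 [HIT]
step 3: bank1 9->9 [HIT]
step 4: bank6 None->11 [EMPTY]
step 5: bank1 9->3 [CONFLICT]
step 6: bank2 None->11 [EMPTY]
step 7: bank3 None->5 [EMPTY]
step 8: bank2 11->6 [CONFLICT]
step 9: bank3 5->2 [CONFLICT]
step 10: bank0 None->0 [EMPTY]
step 11: bank3 2->7 [CONFLICT]
step 12: bank6 11->11 [HIT]
step 13: bank0 0->0 [HIT]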